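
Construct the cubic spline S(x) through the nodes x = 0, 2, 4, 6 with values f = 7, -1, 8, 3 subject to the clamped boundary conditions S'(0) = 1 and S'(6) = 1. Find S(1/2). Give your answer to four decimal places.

With σ_i denoting the second derivative at x_i, h_i = 2, 2, 2, and Δ_i = (y_(i+1) − y_i)/h_i = -4, 9/2, -5/2:
  2·σ_0 + 8·σ_1 + 2·σ_2 = 6(Δ_1 - Δ_0) = 51
  2·σ_1 + 8·σ_2 + 2·σ_3 = 6(Δ_2 - Δ_1) = -42
Clamped end conditions give two more equations: 2h_0·σ_0 + h_0·σ_1 = 6(Δ_0 - S'(0)) = -30 and h_2·σ_2 + 2h_2·σ_3 = 6(S'(6) - Δ_2) = 21.
Forward elimination and back-substitution give σ_0 = -69/5, σ_1 = 63/5, σ_2 = -111/10, σ_3 = 54/5.
On [0, 2], S(x) = 7 + 1·x - 69/10·x² + 11/5·x³.
With x = 1/2: S(1/2) = 121/20.

6.0500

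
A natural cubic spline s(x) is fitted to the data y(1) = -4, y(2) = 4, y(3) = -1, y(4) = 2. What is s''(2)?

-24

With m_i denoting the second derivative at x_i, h_i = 1, 1, 1, and Δ_i = (y_(i+1) − y_i)/h_i = 8, -5, 3:
  1·m_0 + 4·m_1 + 1·m_2 = 6(Δ_1 - Δ_0) = -78
  1·m_1 + 4·m_2 + 1·m_3 = 6(Δ_2 - Δ_1) = 48
Natural end conditions: m_0 = m_3 = 0.
Hence m_0 = 0, m_1 = -24, m_2 = 18, m_3 = 0.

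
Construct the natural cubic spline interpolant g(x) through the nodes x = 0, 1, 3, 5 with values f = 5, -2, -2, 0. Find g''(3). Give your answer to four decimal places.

-1.0909

Put M_i = g'' at the i-th knot. Here h = (1, 2, 2) and Δ = (-7, 0, 1), so the interior equations h_(i-1)·M_(i-1) + 2(h_(i-1)+h_i)·M_i + h_i·M_(i+1) = 6(Δ_i − Δ_(i-1)) read
  1·M_0 + 6·M_1 + 2·M_2 = 6(Δ_1 - Δ_0) = 42
  2·M_1 + 8·M_2 + 2·M_3 = 6(Δ_2 - Δ_1) = 6
Natural end conditions: M_0 = M_3 = 0.
Forward elimination and back-substitution give M_0 = 0, M_1 = 81/11, M_2 = -12/11, M_3 = 0.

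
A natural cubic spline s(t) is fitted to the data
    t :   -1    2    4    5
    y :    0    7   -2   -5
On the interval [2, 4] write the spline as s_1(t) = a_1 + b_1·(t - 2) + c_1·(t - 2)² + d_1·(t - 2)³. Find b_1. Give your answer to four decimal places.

-2.3810

Let M_i = s''(x_i). Step sizes h_i = 3, 2, 1; slopes of the chords Δ_i = (y_(i+1) - y_i)/h_i = 7/3, -9/2, -3.
  3·M_0 + 10·M_1 + 2·M_2 = 6(Δ_1 - Δ_0) = -41
  2·M_1 + 6·M_2 + 1·M_3 = 6(Δ_2 - Δ_1) = 9
Natural end conditions: M_0 = M_3 = 0.
Solving: M_0 = 0, M_1 = -33/7, M_2 = 43/14, M_3 = 0.
On [2, 4], with s_1(t) = a_1 + b_1·(t - 2) + c_1·(t - 2)² + d_1·(t - 2)³: c_1 = M_1/2 = -33/14, d_1 = (M_2 - M_1)/(6h_1) = 109/168, b_1 = Δ_1 - h_1(2M_1 + M_2)/6 = -50/21.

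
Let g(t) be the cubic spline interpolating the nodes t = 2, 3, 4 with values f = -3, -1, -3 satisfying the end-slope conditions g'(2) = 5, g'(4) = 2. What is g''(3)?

Put M_i = g'' at the i-th knot. Here h = (1, 1) and Δ = (2, -2), so the interior equations h_(i-1)·M_(i-1) + 2(h_(i-1)+h_i)·M_i + h_i·M_(i+1) = 6(Δ_i − Δ_(i-1)) read
  1·M_0 + 4·M_1 + 1·M_2 = 6(Δ_1 - Δ_0) = -24
Clamped end conditions give two more equations: 2h_0·M_0 + h_0·M_1 = 6(Δ_0 - g'(2)) = -18 and h_1·M_1 + 2h_1·M_2 = 6(g'(4) - Δ_1) = 24.
Hence M_0 = -9/2, M_1 = -9, M_2 = 33/2.

-9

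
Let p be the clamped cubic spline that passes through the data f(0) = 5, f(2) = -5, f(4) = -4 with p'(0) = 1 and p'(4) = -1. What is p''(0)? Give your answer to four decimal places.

-13.6250

Let M_i = p''(x_i). Step sizes h_i = 2, 2; slopes of the chords Δ_i = (y_(i+1) - y_i)/h_i = -5, 1/2.
  2·M_0 + 8·M_1 + 2·M_2 = 6(Δ_1 - Δ_0) = 33
Clamped end conditions give two more equations: 2h_0·M_0 + h_0·M_1 = 6(Δ_0 - p'(0)) = -36 and h_1·M_1 + 2h_1·M_2 = 6(p'(4) - Δ_1) = -9.
Hence M_0 = -109/8, M_1 = 37/4, M_2 = -55/8.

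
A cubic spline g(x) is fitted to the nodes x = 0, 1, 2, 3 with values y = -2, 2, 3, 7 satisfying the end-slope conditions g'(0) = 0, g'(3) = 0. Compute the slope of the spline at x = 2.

Write σ_i for g''(x_i). With h_i = 1, 1, 1 and divided differences Δ_i = 4, 1, 4, the continuity of g' gives the tridiagonal system
  1·σ_0 + 4·σ_1 + 1·σ_2 = 6(Δ_1 - Δ_0) = -18
  1·σ_1 + 4·σ_2 + 1·σ_3 = 6(Δ_2 - Δ_1) = 18
Clamped end conditions give two more equations: 2h_0·σ_0 + h_0·σ_1 = 6(Δ_0 - g'(0)) = 24 and h_2·σ_2 + 2h_2·σ_3 = 6(g'(3) - Δ_2) = -24.
Hence σ_0 = 18, σ_1 = -12, σ_2 = 12, σ_3 = -18.
On [2, 3], g'(x) = b_2 + 2c_2·(x - 2) + 3d_2·(x - 2)² with b_2 = Δ_2 - h_2(2σ_2 + σ_3)/6 = 3, c_2 = σ_2/2 = 6, d_2 = (σ_3 - σ_2)/(6h_2) = -5. So g'(2) = 3.

3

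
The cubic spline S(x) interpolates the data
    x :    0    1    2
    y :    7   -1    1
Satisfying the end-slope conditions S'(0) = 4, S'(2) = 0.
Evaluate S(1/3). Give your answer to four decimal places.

5.9259

With m_i denoting the second derivative at x_i, h_i = 1, 1, and Δ_i = (y_(i+1) − y_i)/h_i = -8, 2:
  1·m_0 + 4·m_1 + 1·m_2 = 6(Δ_1 - Δ_0) = 60
Clamped end conditions give two more equations: 2h_0·m_0 + h_0·m_1 = 6(Δ_0 - S'(0)) = -72 and h_1·m_1 + 2h_1·m_2 = 6(S'(2) - Δ_1) = -12.
Solving the tridiagonal system: m_0 = -53, m_1 = 34, m_2 = -23.
On [0, 1], S(x) = 7 + 4·x - 53/2·x² + 29/2·x³.
With x = 1/3: S(1/3) = 160/27.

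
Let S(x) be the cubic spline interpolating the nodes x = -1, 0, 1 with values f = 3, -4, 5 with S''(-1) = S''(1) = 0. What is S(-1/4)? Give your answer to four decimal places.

Put m_i = S'' at the i-th knot. Here h = (1, 1) and Δ = (-7, 9), so the interior equations h_(i-1)·m_(i-1) + 2(h_(i-1)+h_i)·m_i + h_i·m_(i+1) = 6(Δ_i − Δ_(i-1)) read
  1·m_0 + 4·m_1 + 1·m_2 = 6(Δ_1 - Δ_0) = 96
Natural end conditions: m_0 = m_2 = 0.
Forward elimination and back-substitution give m_0 = 0, m_1 = 24, m_2 = 0.
On [-1, 0], S(x) = 3 - 11·(x + 1) + 0·(x + 1)² + 4·(x + 1)³.
With (x + 1) = 3/4: S(-1/4) = -57/16.

-3.5625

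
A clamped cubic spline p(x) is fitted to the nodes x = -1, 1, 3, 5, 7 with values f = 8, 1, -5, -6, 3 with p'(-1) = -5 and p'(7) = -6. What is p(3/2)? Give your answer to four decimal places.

-0.4238

Write M_i for p''(x_i). With h_i = 2, 2, 2, 2 and divided differences Δ_i = -7/2, -3, -1/2, 9/2, the continuity of p' gives the tridiagonal system
  2·M_0 + 8·M_1 + 2·M_2 = 6(Δ_1 - Δ_0) = 3
  2·M_1 + 8·M_2 + 2·M_3 = 6(Δ_2 - Δ_1) = 15
  2·M_2 + 8·M_3 + 2·M_4 = 6(Δ_3 - Δ_2) = 30
Clamped end conditions give two more equations: 2h_0·M_0 + h_0·M_1 = 6(Δ_0 - p'(-1)) = 9 and h_3·M_3 + 2h_3·M_4 = 6(p'(7) - Δ_3) = -63.
Solving: M_0 = 37/16, M_1 = -1/8, M_2 = -5/16, M_3 = 71/8, M_4 = -323/16.
On [1, 3], p(x) = 1 - 45/16·(x - 1) - 1/16·(x - 1)² - 1/64·(x - 1)³.
With (x - 1) = 1/2: p(3/2) = -217/512.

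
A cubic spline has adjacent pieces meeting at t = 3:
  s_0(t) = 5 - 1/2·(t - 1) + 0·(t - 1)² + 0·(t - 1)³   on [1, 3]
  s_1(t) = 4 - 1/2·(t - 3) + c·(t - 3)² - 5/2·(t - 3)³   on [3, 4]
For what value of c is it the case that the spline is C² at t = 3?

s_0''(t) = 0 + 0·(t - 1), so s_0''(3) = 0. On the right, s_1''(3) = 2c, so c = 0.

0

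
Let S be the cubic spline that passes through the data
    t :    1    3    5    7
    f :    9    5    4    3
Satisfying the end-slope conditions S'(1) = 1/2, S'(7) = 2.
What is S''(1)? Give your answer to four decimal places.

Write M_i for S''(x_i). With h_i = 2, 2, 2 and divided differences Δ_i = -2, -1/2, -1/2, the continuity of S' gives the tridiagonal system
  2·M_0 + 8·M_1 + 2·M_2 = 6(Δ_1 - Δ_0) = 9
  2·M_1 + 8·M_2 + 2·M_3 = 6(Δ_2 - Δ_1) = 0
Clamped end conditions give two more equations: 2h_0·M_0 + h_0·M_1 = 6(Δ_0 - S'(1)) = -15 and h_2·M_2 + 2h_2·M_3 = 6(S'(7) - Δ_2) = 15.
Solving: M_0 = -26/5, M_1 = 29/10, M_2 = -19/10, M_3 = 47/10.

-5.2000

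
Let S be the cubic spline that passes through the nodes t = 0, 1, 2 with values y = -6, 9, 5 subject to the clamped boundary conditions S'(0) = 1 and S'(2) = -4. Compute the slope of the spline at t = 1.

Write M_i for S''(x_i). With h_i = 1, 1 and divided differences Δ_i = 15, -4, the continuity of S' gives the tridiagonal system
  1·M_0 + 4·M_1 + 1·M_2 = 6(Δ_1 - Δ_0) = -114
Clamped end conditions give two more equations: 2h_0·M_0 + h_0·M_1 = 6(Δ_0 - S'(0)) = 84 and h_1·M_1 + 2h_1·M_2 = 6(S'(2) - Δ_1) = 0.
Hence M_0 = 68, M_1 = -52, M_2 = 26.
On [1, 2], S'(t) = b_1 + 2c_1·(t - 1) + 3d_1·(t - 1)² with b_1 = Δ_1 - h_1(2M_1 + M_2)/6 = 9, c_1 = M_1/2 = -26, d_1 = (M_2 - M_1)/(6h_1) = 13. So S'(1) = 9.

9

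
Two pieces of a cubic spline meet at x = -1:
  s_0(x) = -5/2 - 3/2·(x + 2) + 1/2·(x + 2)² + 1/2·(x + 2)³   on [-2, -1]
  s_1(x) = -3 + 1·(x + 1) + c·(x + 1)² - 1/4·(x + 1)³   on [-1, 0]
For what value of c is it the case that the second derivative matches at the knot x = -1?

s_0''(x) = 1 + 3·(x + 2), so s_0''(-1) = 4. On the right, s_1''(-1) = 2c, so c = 2.

2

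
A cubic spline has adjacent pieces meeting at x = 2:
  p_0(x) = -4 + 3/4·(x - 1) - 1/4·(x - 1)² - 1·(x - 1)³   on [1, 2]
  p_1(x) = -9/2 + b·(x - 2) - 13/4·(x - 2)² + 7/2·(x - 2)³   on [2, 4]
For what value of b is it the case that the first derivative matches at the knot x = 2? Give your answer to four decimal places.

p_0'(x) = 3/4 - 1/2·(x - 1) - 3·(x - 1)², so p_0'(2) = -11/4. On the right, p_1'(2) = b, so b = -11/4.

-2.7500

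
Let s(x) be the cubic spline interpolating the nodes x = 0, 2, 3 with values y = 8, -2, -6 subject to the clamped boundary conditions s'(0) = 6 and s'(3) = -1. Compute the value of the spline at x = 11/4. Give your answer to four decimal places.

With M_i denoting the second derivative at x_i, h_i = 2, 1, and Δ_i = (y_(i+1) − y_i)/h_i = -5, -4:
  2·M_0 + 6·M_1 + 1·M_2 = 6(Δ_1 - Δ_0) = 6
Clamped end conditions give two more equations: 2h_0·M_0 + h_0·M_1 = 6(Δ_0 - s'(0)) = -66 and h_1·M_1 + 2h_1·M_2 = 6(s'(3) - Δ_1) = 18.
Hence M_0 = -119/6, M_1 = 20/3, M_2 = 17/3.
On [2, 3], s(x) = -2 - 43/6·(x - 2) + 10/3·(x - 2)² - 1/6·(x - 2)³.
With (x - 2) = 3/4: s(11/4) = -713/128.

-5.5703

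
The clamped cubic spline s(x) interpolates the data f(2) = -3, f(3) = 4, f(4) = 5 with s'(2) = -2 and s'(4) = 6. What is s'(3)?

Let m_i = s''(x_i). Step sizes h_i = 1, 1; slopes of the chords Δ_i = (y_(i+1) - y_i)/h_i = 7, 1.
  1·m_0 + 4·m_1 + 1·m_2 = 6(Δ_1 - Δ_0) = -36
Clamped end conditions give two more equations: 2h_0·m_0 + h_0·m_1 = 6(Δ_0 - s'(2)) = 54 and h_1·m_1 + 2h_1·m_2 = 6(s'(4) - Δ_1) = 30.
Solving: m_0 = 40, m_1 = -26, m_2 = 28.
On [3, 4], s'(x) = b_1 + 2c_1·(x - 3) + 3d_1·(x - 3)² with b_1 = Δ_1 - h_1(2m_1 + m_2)/6 = 5, c_1 = m_1/2 = -13, d_1 = (m_2 - m_1)/(6h_1) = 9. So s'(3) = 5.

5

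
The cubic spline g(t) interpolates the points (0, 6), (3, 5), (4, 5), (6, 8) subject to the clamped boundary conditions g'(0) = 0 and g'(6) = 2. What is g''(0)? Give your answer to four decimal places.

-0.4524

With m_i denoting the second derivative at x_i, h_i = 3, 1, 2, and Δ_i = (y_(i+1) − y_i)/h_i = -1/3, 0, 3/2:
  3·m_0 + 8·m_1 + 1·m_2 = 6(Δ_1 - Δ_0) = 2
  1·m_1 + 6·m_2 + 2·m_3 = 6(Δ_2 - Δ_1) = 9
Clamped end conditions give two more equations: 2h_0·m_0 + h_0·m_1 = 6(Δ_0 - g'(0)) = -2 and h_2·m_2 + 2h_2·m_3 = 6(g'(6) - Δ_2) = 3.
Hence m_0 = -19/42, m_1 = 5/21, m_2 = 61/42, m_3 = 1/42.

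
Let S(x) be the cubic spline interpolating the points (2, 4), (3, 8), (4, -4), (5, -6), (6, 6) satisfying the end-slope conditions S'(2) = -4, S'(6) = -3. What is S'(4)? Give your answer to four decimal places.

-12.9286

Write m_i for S''(x_i). With h_i = 1, 1, 1, 1 and divided differences Δ_i = 4, -12, -2, 12, the continuity of S' gives the tridiagonal system
  1·m_0 + 4·m_1 + 1·m_2 = 6(Δ_1 - Δ_0) = -96
  1·m_1 + 4·m_2 + 1·m_3 = 6(Δ_2 - Δ_1) = 60
  1·m_2 + 4·m_3 + 1·m_4 = 6(Δ_3 - Δ_2) = 84
Clamped end conditions give two more equations: 2h_0·m_0 + h_0·m_1 = 6(Δ_0 - S'(2)) = 48 and h_3·m_3 + 2h_3·m_4 = 6(S'(6) - Δ_3) = -90.
Solving: m_0 = 1219/28, m_1 = -547/14, m_2 = 67/4, m_3 = 449/14, m_4 = -1709/28.
On [4, 5], S'(x) = b_2 + 2c_2·(x - 4) + 3d_2·(x - 4)² with b_2 = Δ_2 - h_2(2m_2 + m_3)/6 = -181/14, c_2 = m_2/2 = 67/8, d_2 = (m_3 - m_2)/(6h_2) = 143/56. So S'(4) = -181/14.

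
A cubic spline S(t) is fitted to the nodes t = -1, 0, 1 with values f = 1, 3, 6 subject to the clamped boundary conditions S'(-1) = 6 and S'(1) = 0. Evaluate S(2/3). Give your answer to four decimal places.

5.3889

Put σ_i = S'' at the i-th knot. Here h = (1, 1) and Δ = (2, 3), so the interior equations h_(i-1)·σ_(i-1) + 2(h_(i-1)+h_i)·σ_i + h_i·σ_(i+1) = 6(Δ_i − Δ_(i-1)) read
  1·σ_0 + 4·σ_1 + 1·σ_2 = 6(Δ_1 - Δ_0) = 6
Clamped end conditions give two more equations: 2h_0·σ_0 + h_0·σ_1 = 6(Δ_0 - S'(-1)) = -24 and h_1·σ_1 + 2h_1·σ_2 = 6(S'(1) - Δ_1) = -18.
Solving the tridiagonal system: σ_0 = -33/2, σ_1 = 9, σ_2 = -27/2.
On [0, 1], S(t) = 3 + 9/4·t + 9/2·t² - 15/4·t³.
With t = 2/3: S(2/3) = 97/18.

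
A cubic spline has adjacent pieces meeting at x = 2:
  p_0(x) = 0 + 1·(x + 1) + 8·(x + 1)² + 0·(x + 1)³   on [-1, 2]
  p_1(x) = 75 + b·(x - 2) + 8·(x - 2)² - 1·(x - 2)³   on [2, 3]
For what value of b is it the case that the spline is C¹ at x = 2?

p_0'(x) = 1 + 16·(x + 1) + 0·(x + 1)², so p_0'(2) = 49. On the right, p_1'(2) = b, so b = 49.

49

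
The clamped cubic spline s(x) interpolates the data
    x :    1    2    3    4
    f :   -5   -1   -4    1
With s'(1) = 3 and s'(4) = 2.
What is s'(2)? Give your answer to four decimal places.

-0.2667

With σ_i denoting the second derivative at x_i, h_i = 1, 1, 1, and Δ_i = (y_(i+1) − y_i)/h_i = 4, -3, 5:
  1·σ_0 + 4·σ_1 + 1·σ_2 = 6(Δ_1 - Δ_0) = -42
  1·σ_1 + 4·σ_2 + 1·σ_3 = 6(Δ_2 - Δ_1) = 48
Clamped end conditions give two more equations: 2h_0·σ_0 + h_0·σ_1 = 6(Δ_0 - s'(1)) = 6 and h_2·σ_2 + 2h_2·σ_3 = 6(s'(4) - Δ_2) = -18.
Forward elimination and back-substitution give σ_0 = 188/15, σ_1 = -286/15, σ_2 = 326/15, σ_3 = -298/15.
On [2, 3], s'(x) = b_1 + 2c_1·(x - 2) + 3d_1·(x - 2)² with b_1 = Δ_1 - h_1(2σ_1 + σ_2)/6 = -4/15, c_1 = σ_1/2 = -143/15, d_1 = (σ_2 - σ_1)/(6h_1) = 34/5. So s'(2) = -4/15.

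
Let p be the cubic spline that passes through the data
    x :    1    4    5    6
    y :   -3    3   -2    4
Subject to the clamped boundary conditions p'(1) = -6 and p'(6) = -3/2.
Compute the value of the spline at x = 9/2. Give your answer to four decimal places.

-0.4246

Put m_i = p'' at the i-th knot. Here h = (3, 1, 1) and Δ = (2, -5, 6), so the interior equations h_(i-1)·m_(i-1) + 2(h_(i-1)+h_i)·m_i + h_i·m_(i+1) = 6(Δ_i − Δ_(i-1)) read
  3·m_0 + 8·m_1 + 1·m_2 = 6(Δ_1 - Δ_0) = -42
  1·m_1 + 4·m_2 + 1·m_3 = 6(Δ_2 - Δ_1) = 66
Clamped end conditions give two more equations: 2h_0·m_0 + h_0·m_1 = 6(Δ_0 - p'(1)) = 48 and h_2·m_2 + 2h_2·m_3 = 6(p'(6) - Δ_2) = -45.
Forward elimination and back-substitution give m_0 = 445/29, m_1 = -426/29, m_2 = 855/29, m_3 = -1080/29.
On [4, 5], p(x) = 3 - 291/58·(x - 4) - 213/29·(x - 4)² + 427/58·(x - 4)³.
With (x - 4) = 1/2: p(9/2) = -197/464.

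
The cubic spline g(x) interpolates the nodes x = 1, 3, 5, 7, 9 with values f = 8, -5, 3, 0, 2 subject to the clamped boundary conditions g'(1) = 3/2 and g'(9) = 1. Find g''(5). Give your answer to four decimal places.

Let M_i = g''(x_i). Step sizes h_i = 2, 2, 2, 2; slopes of the chords Δ_i = (y_(i+1) - y_i)/h_i = -13/2, 4, -3/2, 1.
  2·M_0 + 8·M_1 + 2·M_2 = 6(Δ_1 - Δ_0) = 63
  2·M_1 + 8·M_2 + 2·M_3 = 6(Δ_2 - Δ_1) = -33
  2·M_2 + 8·M_3 + 2·M_4 = 6(Δ_3 - Δ_2) = 15
Clamped end conditions give two more equations: 2h_0·M_0 + h_0·M_1 = 6(Δ_0 - g'(1)) = -48 and h_3·M_3 + 2h_3·M_4 = 6(g'(9) - Δ_3) = 0.
Forward elimination and back-substitution give M_0 = -2185/112, M_1 = 841/56, M_2 = -145/16, M_3 = 265/56, M_4 = -265/112.

-9.0625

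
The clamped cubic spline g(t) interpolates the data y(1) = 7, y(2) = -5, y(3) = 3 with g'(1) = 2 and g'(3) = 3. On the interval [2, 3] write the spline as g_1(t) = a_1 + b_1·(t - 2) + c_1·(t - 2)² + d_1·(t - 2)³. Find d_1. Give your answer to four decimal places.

Let m_i = g''(x_i). Step sizes h_i = 1, 1; slopes of the chords Δ_i = (y_(i+1) - y_i)/h_i = -12, 8.
  1·m_0 + 4·m_1 + 1·m_2 = 6(Δ_1 - Δ_0) = 120
Clamped end conditions give two more equations: 2h_0·m_0 + h_0·m_1 = 6(Δ_0 - g'(1)) = -84 and h_1·m_1 + 2h_1·m_2 = 6(g'(3) - Δ_1) = -30.
Solving: m_0 = -143/2, m_1 = 59, m_2 = -89/2.
On [2, 3], with g_1(t) = a_1 + b_1·(t - 2) + c_1·(t - 2)² + d_1·(t - 2)³: c_1 = m_1/2 = 59/2, d_1 = (m_2 - m_1)/(6h_1) = -69/4, b_1 = Δ_1 - h_1(2m_1 + m_2)/6 = -17/4.

-17.2500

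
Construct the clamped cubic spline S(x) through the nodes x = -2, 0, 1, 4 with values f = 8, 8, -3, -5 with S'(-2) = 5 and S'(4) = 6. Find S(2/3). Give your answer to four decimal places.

Let m_i = S''(x_i). Step sizes h_i = 2, 1, 3; slopes of the chords Δ_i = (y_(i+1) - y_i)/h_i = 0, -11, -2/3.
  2·m_0 + 6·m_1 + 1·m_2 = 6(Δ_1 - Δ_0) = -66
  1·m_1 + 8·m_2 + 3·m_3 = 6(Δ_2 - Δ_1) = 62
Clamped end conditions give two more equations: 2h_0·m_0 + h_0·m_1 = 6(Δ_0 - S'(-2)) = -30 and h_2·m_2 + 2h_2·m_3 = 6(S'(4) - Δ_2) = 40.
Solving: m_0 = -11/7, m_1 = -83/7, m_2 = 58/7, m_3 = 53/21.
On [0, 1], S(x) = 8 - 59/7·x - 83/14·x² + 47/14·x³.
With x = 2/3: S(2/3) = 20/27.

0.7407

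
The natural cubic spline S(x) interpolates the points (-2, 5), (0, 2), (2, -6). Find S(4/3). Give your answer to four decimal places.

-2.9630

Write M_i for S''(x_i). With h_i = 2, 2 and divided differences Δ_i = -3/2, -4, the continuity of S' gives the tridiagonal system
  2·M_0 + 8·M_1 + 2·M_2 = 6(Δ_1 - Δ_0) = -15
Natural end conditions: M_0 = M_2 = 0.
Forward elimination and back-substitution give M_0 = 0, M_1 = -15/8, M_2 = 0.
On [0, 2], S(x) = 2 - 11/4·x - 15/16·x² + 5/32·x³.
With x = 4/3: S(4/3) = -80/27.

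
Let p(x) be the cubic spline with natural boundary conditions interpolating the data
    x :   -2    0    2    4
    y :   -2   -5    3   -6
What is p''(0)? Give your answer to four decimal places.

With M_i denoting the second derivative at x_i, h_i = 2, 2, 2, and Δ_i = (y_(i+1) − y_i)/h_i = -3/2, 4, -9/2:
  2·M_0 + 8·M_1 + 2·M_2 = 6(Δ_1 - Δ_0) = 33
  2·M_1 + 8·M_2 + 2·M_3 = 6(Δ_2 - Δ_1) = -51
Natural end conditions: M_0 = M_3 = 0.
Hence M_0 = 0, M_1 = 61/10, M_2 = -79/10, M_3 = 0.

6.1000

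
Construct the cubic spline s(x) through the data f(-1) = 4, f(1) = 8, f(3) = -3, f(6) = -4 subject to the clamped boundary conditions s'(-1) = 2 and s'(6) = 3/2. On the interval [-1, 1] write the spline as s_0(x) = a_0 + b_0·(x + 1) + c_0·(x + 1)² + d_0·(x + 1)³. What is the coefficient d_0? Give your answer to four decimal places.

Let m_i = s''(x_i). Step sizes h_i = 2, 2, 3; slopes of the chords Δ_i = (y_(i+1) - y_i)/h_i = 2, -11/2, -1/3.
  2·m_0 + 8·m_1 + 2·m_2 = 6(Δ_1 - Δ_0) = -45
  2·m_1 + 10·m_2 + 3·m_3 = 6(Δ_2 - Δ_1) = 31
Clamped end conditions give two more equations: 2h_0·m_0 + h_0·m_1 = 6(Δ_0 - s'(-1)) = 0 and h_2·m_2 + 2h_2·m_3 = 6(s'(6) - Δ_2) = 11.
Solving: m_0 = 289/74, m_1 = -289/37, m_2 = 179/37, m_3 = -65/111.
On [-1, 1], with s_0(x) = a_0 + b_0·(x + 1) + c_0·(x + 1)² + d_0·(x + 1)³: c_0 = m_0/2 = 289/148, d_0 = (m_1 - m_0)/(6h_0) = -289/296, b_0 = Δ_0 - h_0(2m_0 + m_1)/6 = 2.

-0.9764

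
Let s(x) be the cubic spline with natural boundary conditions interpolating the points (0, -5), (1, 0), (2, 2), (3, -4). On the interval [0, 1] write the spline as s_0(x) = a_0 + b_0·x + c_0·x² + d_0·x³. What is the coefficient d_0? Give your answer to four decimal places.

Let m_i = s''(x_i). Step sizes h_i = 1, 1, 1; slopes of the chords Δ_i = (y_(i+1) - y_i)/h_i = 5, 2, -6.
  1·m_0 + 4·m_1 + 1·m_2 = 6(Δ_1 - Δ_0) = -18
  1·m_1 + 4·m_2 + 1·m_3 = 6(Δ_2 - Δ_1) = -48
Natural end conditions: m_0 = m_3 = 0.
Solving: m_0 = 0, m_1 = -8/5, m_2 = -58/5, m_3 = 0.
On [0, 1], with s_0(x) = a_0 + b_0·x + c_0·x² + d_0·x³: c_0 = m_0/2 = 0, d_0 = (m_1 - m_0)/(6h_0) = -4/15, b_0 = Δ_0 - h_0(2m_0 + m_1)/6 = 79/15.

-0.2667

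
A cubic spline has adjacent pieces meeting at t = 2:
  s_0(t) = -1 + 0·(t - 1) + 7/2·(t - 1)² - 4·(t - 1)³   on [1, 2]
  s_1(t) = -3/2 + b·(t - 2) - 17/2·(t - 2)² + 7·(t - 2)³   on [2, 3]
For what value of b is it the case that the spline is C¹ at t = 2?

s_0'(t) = 0 + 7·(t - 1) - 12·(t - 1)², so s_0'(2) = -5. On the right, s_1'(2) = b, so b = -5.

-5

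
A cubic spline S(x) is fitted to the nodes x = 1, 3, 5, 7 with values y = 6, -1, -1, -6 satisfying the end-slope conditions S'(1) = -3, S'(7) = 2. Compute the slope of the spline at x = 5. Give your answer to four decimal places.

-2.0333

With m_i denoting the second derivative at x_i, h_i = 2, 2, 2, and Δ_i = (y_(i+1) − y_i)/h_i = -7/2, 0, -5/2:
  2·m_0 + 8·m_1 + 2·m_2 = 6(Δ_1 - Δ_0) = 21
  2·m_1 + 8·m_2 + 2·m_3 = 6(Δ_2 - Δ_1) = -15
Clamped end conditions give two more equations: 2h_0·m_0 + h_0·m_1 = 6(Δ_0 - S'(1)) = -3 and h_2·m_2 + 2h_2·m_3 = 6(S'(7) - Δ_2) = 27.
Forward elimination and back-substitution give m_0 = -47/15, m_1 = 143/30, m_2 = -163/30, m_3 = 142/15.
On [5, 7], S'(x) = b_2 + 2c_2·(x - 5) + 3d_2·(x - 5)² with b_2 = Δ_2 - h_2(2m_2 + m_3)/6 = -61/30, c_2 = m_2/2 = -163/60, d_2 = (m_3 - m_2)/(6h_2) = 149/120. So S'(5) = -61/30.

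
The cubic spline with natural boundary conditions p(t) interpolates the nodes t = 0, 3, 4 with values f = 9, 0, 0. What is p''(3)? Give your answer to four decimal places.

2.2500

Let M_i = p''(x_i). Step sizes h_i = 3, 1; slopes of the chords Δ_i = (y_(i+1) - y_i)/h_i = -3, 0.
  3·M_0 + 8·M_1 + 1·M_2 = 6(Δ_1 - Δ_0) = 18
Natural end conditions: M_0 = M_2 = 0.
Forward elimination and back-substitution give M_0 = 0, M_1 = 9/4, M_2 = 0.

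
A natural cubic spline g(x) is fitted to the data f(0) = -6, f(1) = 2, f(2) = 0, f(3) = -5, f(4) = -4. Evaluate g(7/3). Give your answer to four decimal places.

-1.9418

Write m_i for g''(x_i). With h_i = 1, 1, 1, 1 and divided differences Δ_i = 8, -2, -5, 1, the continuity of g' gives the tridiagonal system
  1·m_0 + 4·m_1 + 1·m_2 = 6(Δ_1 - Δ_0) = -60
  1·m_1 + 4·m_2 + 1·m_3 = 6(Δ_2 - Δ_1) = -18
  1·m_2 + 4·m_3 + 1·m_4 = 6(Δ_3 - Δ_2) = 36
Natural end conditions: m_0 = m_4 = 0.
Solving the tridiagonal system: m_0 = 0, m_1 = -99/7, m_2 = -24/7, m_3 = 69/7, m_4 = 0.
On [2, 3], g(x) = 0 - 11/2·(x - 2) - 12/7·(x - 2)² + 31/14·(x - 2)³.
With (x - 2) = 1/3: g(7/3) = -367/189.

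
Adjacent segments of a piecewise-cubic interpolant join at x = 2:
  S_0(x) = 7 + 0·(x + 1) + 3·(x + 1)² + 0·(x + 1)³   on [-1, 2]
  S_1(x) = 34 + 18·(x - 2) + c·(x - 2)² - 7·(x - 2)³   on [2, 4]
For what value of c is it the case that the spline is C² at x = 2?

S_0''(x) = 6 + 0·(x + 1), so S_0''(2) = 6. On the right, S_1''(2) = 2c, so c = 3.

3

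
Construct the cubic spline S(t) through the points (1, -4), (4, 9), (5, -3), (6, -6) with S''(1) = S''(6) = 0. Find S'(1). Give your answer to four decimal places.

11.5269

With m_i denoting the second derivative at x_i, h_i = 3, 1, 1, and Δ_i = (y_(i+1) − y_i)/h_i = 13/3, -12, -3:
  3·m_0 + 8·m_1 + 1·m_2 = 6(Δ_1 - Δ_0) = -98
  1·m_1 + 4·m_2 + 1·m_3 = 6(Δ_2 - Δ_1) = 54
Natural end conditions: m_0 = m_3 = 0.
Hence m_0 = 0, m_1 = -446/31, m_2 = 530/31, m_3 = 0.
On [1, 4], S'(t) = b_0 + 2c_0·(t - 1) + 3d_0·(t - 1)² with b_0 = Δ_0 - h_0(2m_0 + m_1)/6 = 1072/93, c_0 = m_0/2 = 0, d_0 = (m_1 - m_0)/(6h_0) = -223/279. So S'(1) = 1072/93.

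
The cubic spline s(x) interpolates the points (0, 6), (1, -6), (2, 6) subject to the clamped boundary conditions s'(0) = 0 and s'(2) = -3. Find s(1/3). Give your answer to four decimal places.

With σ_i denoting the second derivative at x_i, h_i = 1, 1, and Δ_i = (y_(i+1) − y_i)/h_i = -12, 12:
  1·σ_0 + 4·σ_1 + 1·σ_2 = 6(Δ_1 - Δ_0) = 144
Clamped end conditions give two more equations: 2h_0·σ_0 + h_0·σ_1 = 6(Δ_0 - s'(0)) = -72 and h_1·σ_1 + 2h_1·σ_2 = 6(s'(2) - Δ_1) = -90.
Forward elimination and back-substitution give σ_0 = -147/2, σ_1 = 75, σ_2 = -165/2.
On [0, 1], s(x) = 6 + 0·x - 147/4·x² + 99/4·x³.
With x = 1/3: s(1/3) = 17/6.

2.8333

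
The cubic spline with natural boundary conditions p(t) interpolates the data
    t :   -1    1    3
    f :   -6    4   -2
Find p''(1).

-6

Let m_i = p''(x_i). Step sizes h_i = 2, 2; slopes of the chords Δ_i = (y_(i+1) - y_i)/h_i = 5, -3.
  2·m_0 + 8·m_1 + 2·m_2 = 6(Δ_1 - Δ_0) = -48
Natural end conditions: m_0 = m_2 = 0.
Solving the tridiagonal system: m_0 = 0, m_1 = -6, m_2 = 0.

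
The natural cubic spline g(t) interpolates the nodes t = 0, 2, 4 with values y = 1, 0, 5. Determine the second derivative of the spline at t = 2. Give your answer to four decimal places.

2.2500

Let m_i = g''(x_i). Step sizes h_i = 2, 2; slopes of the chords Δ_i = (y_(i+1) - y_i)/h_i = -1/2, 5/2.
  2·m_0 + 8·m_1 + 2·m_2 = 6(Δ_1 - Δ_0) = 18
Natural end conditions: m_0 = m_2 = 0.
Solving the tridiagonal system: m_0 = 0, m_1 = 9/4, m_2 = 0.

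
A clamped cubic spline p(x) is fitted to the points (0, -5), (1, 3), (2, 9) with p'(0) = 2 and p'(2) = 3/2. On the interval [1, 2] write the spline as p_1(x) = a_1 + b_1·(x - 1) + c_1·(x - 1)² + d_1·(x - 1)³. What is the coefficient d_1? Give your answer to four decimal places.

Let M_i = p''(x_i). Step sizes h_i = 1, 1; slopes of the chords Δ_i = (y_(i+1) - y_i)/h_i = 8, 6.
  1·M_0 + 4·M_1 + 1·M_2 = 6(Δ_1 - Δ_0) = -12
Clamped end conditions give two more equations: 2h_0·M_0 + h_0·M_1 = 6(Δ_0 - p'(0)) = 36 and h_1·M_1 + 2h_1·M_2 = 6(p'(2) - Δ_1) = -27.
Forward elimination and back-substitution give M_0 = 83/4, M_1 = -11/2, M_2 = -43/4.
On [1, 2], with p_1(x) = a_1 + b_1·(x - 1) + c_1·(x - 1)² + d_1·(x - 1)³: c_1 = M_1/2 = -11/4, d_1 = (M_2 - M_1)/(6h_1) = -7/8, b_1 = Δ_1 - h_1(2M_1 + M_2)/6 = 77/8.

-0.8750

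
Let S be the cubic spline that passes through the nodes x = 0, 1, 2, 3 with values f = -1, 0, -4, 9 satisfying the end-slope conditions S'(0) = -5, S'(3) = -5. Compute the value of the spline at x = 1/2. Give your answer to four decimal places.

Write M_i for S''(x_i). With h_i = 1, 1, 1 and divided differences Δ_i = 1, -4, 13, the continuity of S' gives the tridiagonal system
  1·M_0 + 4·M_1 + 1·M_2 = 6(Δ_1 - Δ_0) = -30
  1·M_1 + 4·M_2 + 1·M_3 = 6(Δ_2 - Δ_1) = 102
Clamped end conditions give two more equations: 2h_0·M_0 + h_0·M_1 = 6(Δ_0 - S'(0)) = 36 and h_2·M_2 + 2h_2·M_3 = 6(S'(3) - Δ_2) = -108.
Hence M_0 = 162/5, M_1 = -144/5, M_2 = 264/5, M_3 = -402/5.
On [0, 1], S(x) = -1 - 5·x + 81/5·x² - 51/5·x³.
With x = 1/2: S(1/2) = -29/40.

-0.7250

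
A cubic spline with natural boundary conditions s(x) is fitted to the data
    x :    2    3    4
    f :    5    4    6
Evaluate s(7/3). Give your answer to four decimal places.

4.4444

Put m_i = s'' at the i-th knot. Here h = (1, 1) and Δ = (-1, 2), so the interior equations h_(i-1)·m_(i-1) + 2(h_(i-1)+h_i)·m_i + h_i·m_(i+1) = 6(Δ_i − Δ_(i-1)) read
  1·m_0 + 4·m_1 + 1·m_2 = 6(Δ_1 - Δ_0) = 18
Natural end conditions: m_0 = m_2 = 0.
Solving: m_0 = 0, m_1 = 9/2, m_2 = 0.
On [2, 3], s(x) = 5 - 7/4·(x - 2) + 0·(x - 2)² + 3/4·(x - 2)³.
With (x - 2) = 1/3: s(7/3) = 40/9.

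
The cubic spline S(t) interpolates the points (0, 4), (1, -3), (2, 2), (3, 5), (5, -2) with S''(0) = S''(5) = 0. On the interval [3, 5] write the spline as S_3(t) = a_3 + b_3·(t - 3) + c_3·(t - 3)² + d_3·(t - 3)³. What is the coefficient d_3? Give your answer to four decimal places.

0.4506

Write M_i for S''(x_i). With h_i = 1, 1, 1, 2 and divided differences Δ_i = -7, 5, 3, -7/2, the continuity of S' gives the tridiagonal system
  1·M_0 + 4·M_1 + 1·M_2 = 6(Δ_1 - Δ_0) = 72
  1·M_1 + 4·M_2 + 1·M_3 = 6(Δ_2 - Δ_1) = -12
  1·M_2 + 6·M_3 + 2·M_4 = 6(Δ_3 - Δ_2) = -39
Natural end conditions: M_0 = M_4 = 0.
Solving the tridiagonal system: M_0 = 0, M_1 = 1689/86, M_2 = -282/43, M_3 = -465/86, M_4 = 0.
On [3, 5], with S_3(t) = a_3 + b_3·(t - 3) + c_3·(t - 3)² + d_3·(t - 3)³: c_3 = M_3/2 = -465/172, d_3 = (M_4 - M_3)/(6h_3) = 155/344, b_3 = Δ_3 - h_3(2M_3 + M_4)/6 = 9/86.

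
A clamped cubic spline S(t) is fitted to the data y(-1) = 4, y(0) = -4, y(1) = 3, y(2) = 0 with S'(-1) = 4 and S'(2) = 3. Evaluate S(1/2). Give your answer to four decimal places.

With m_i denoting the second derivative at x_i, h_i = 1, 1, 1, and Δ_i = (y_(i+1) − y_i)/h_i = -8, 7, -3:
  1·m_0 + 4·m_1 + 1·m_2 = 6(Δ_1 - Δ_0) = 90
  1·m_1 + 4·m_2 + 1·m_3 = 6(Δ_2 - Δ_1) = -60
Clamped end conditions give two more equations: 2h_0·m_0 + h_0·m_1 = 6(Δ_0 - S'(-1)) = -72 and h_2·m_2 + 2h_2·m_3 = 6(S'(2) - Δ_2) = 36.
Hence m_0 = -886/15, m_1 = 692/15, m_2 = -532/15, m_3 = 536/15.
On [0, 1], S(t) = -4 - 37/15·t + 346/15·t² - 68/5·t³.
With t = 1/2: S(1/2) = -7/6.

-1.1667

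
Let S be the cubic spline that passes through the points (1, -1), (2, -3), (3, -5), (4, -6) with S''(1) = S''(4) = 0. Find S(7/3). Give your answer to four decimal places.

Write M_i for S''(x_i). With h_i = 1, 1, 1 and divided differences Δ_i = -2, -2, -1, the continuity of S' gives the tridiagonal system
  1·M_0 + 4·M_1 + 1·M_2 = 6(Δ_1 - Δ_0) = 0
  1·M_1 + 4·M_2 + 1·M_3 = 6(Δ_2 - Δ_1) = 6
Natural end conditions: M_0 = M_3 = 0.
Solving the tridiagonal system: M_0 = 0, M_1 = -2/5, M_2 = 8/5, M_3 = 0.
On [2, 3], S(x) = -3 - 32/15·(x - 2) - 1/5·(x - 2)² + 1/3·(x - 2)³.
With (x - 2) = 1/3: S(7/3) = -1507/405.

-3.7210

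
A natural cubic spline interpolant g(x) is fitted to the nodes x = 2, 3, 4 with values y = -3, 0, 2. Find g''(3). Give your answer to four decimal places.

-1.5000

Let σ_i = g''(x_i). Step sizes h_i = 1, 1; slopes of the chords Δ_i = (y_(i+1) - y_i)/h_i = 3, 2.
  1·σ_0 + 4·σ_1 + 1·σ_2 = 6(Δ_1 - Δ_0) = -6
Natural end conditions: σ_0 = σ_2 = 0.
Forward elimination and back-substitution give σ_0 = 0, σ_1 = -3/2, σ_2 = 0.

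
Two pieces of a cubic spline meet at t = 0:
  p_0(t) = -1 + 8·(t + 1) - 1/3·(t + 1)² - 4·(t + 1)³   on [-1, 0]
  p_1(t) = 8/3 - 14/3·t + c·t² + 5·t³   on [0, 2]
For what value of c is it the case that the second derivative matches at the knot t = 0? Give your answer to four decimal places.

-12.3333

p_0''(t) = -2/3 - 24·(t + 1), so p_0''(0) = -74/3. On the right, p_1''(0) = 2c, so c = -37/3.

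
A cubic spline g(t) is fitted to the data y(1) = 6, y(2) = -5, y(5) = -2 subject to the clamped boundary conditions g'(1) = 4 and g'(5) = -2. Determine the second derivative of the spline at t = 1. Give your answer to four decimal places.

Let M_i = g''(x_i). Step sizes h_i = 1, 3; slopes of the chords Δ_i = (y_(i+1) - y_i)/h_i = -11, 1.
  1·M_0 + 8·M_1 + 3·M_2 = 6(Δ_1 - Δ_0) = 72
Clamped end conditions give two more equations: 2h_0·M_0 + h_0·M_1 = 6(Δ_0 - g'(1)) = -90 and h_1·M_1 + 2h_1·M_2 = 6(g'(5) - Δ_1) = -18.
Solving the tridiagonal system: M_0 = -111/2, M_1 = 21, M_2 = -27/2.

-55.5000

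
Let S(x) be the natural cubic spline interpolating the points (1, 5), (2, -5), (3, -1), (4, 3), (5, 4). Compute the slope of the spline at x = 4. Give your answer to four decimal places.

Write m_i for S''(x_i). With h_i = 1, 1, 1, 1 and divided differences Δ_i = -10, 4, 4, 1, the continuity of S' gives the tridiagonal system
  1·m_0 + 4·m_1 + 1·m_2 = 6(Δ_1 - Δ_0) = 84
  1·m_1 + 4·m_2 + 1·m_3 = 6(Δ_2 - Δ_1) = 0
  1·m_2 + 4·m_3 + 1·m_4 = 6(Δ_3 - Δ_2) = -18
Natural end conditions: m_0 = m_4 = 0.
Solving the tridiagonal system: m_0 = 0, m_1 = 621/28, m_2 = -33/7, m_3 = -93/28, m_4 = 0.
On [4, 5], S'(x) = b_3 + 2c_3·(x - 4) + 3d_3·(x - 4)² with b_3 = Δ_3 - h_3(2m_3 + m_4)/6 = 59/28, c_3 = m_3/2 = -93/56, d_3 = (m_4 - m_3)/(6h_3) = 31/56. So S'(4) = 59/28.

2.1071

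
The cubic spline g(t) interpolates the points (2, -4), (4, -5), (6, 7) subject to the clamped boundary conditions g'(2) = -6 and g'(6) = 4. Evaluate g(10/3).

-7

Put M_i = g'' at the i-th knot. Here h = (2, 2) and Δ = (-1/2, 6), so the interior equations h_(i-1)·M_(i-1) + 2(h_(i-1)+h_i)·M_i + h_i·M_(i+1) = 6(Δ_i − Δ_(i-1)) read
  2·M_0 + 8·M_1 + 2·M_2 = 6(Δ_1 - Δ_0) = 39
Clamped end conditions give two more equations: 2h_0·M_0 + h_0·M_1 = 6(Δ_0 - g'(2)) = 33 and h_1·M_1 + 2h_1·M_2 = 6(g'(6) - Δ_1) = -12.
Solving the tridiagonal system: M_0 = 47/8, M_1 = 19/4, M_2 = -43/8.
On [2, 4], g(t) = -4 - 6·(t - 2) + 47/16·(t - 2)² - 3/32·(t - 2)³.
With (t - 2) = 4/3: g(10/3) = -7.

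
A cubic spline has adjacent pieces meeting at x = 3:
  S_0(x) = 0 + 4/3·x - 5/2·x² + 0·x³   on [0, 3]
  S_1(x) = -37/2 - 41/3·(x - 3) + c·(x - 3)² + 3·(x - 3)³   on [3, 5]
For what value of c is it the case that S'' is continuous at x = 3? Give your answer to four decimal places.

-2.5000

S_0''(x) = -5 + 0·x, so S_0''(3) = -5. On the right, S_1''(3) = 2c, so c = -5/2.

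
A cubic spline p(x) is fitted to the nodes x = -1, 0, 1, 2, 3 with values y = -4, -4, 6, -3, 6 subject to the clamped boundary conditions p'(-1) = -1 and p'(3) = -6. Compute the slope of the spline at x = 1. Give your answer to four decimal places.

-1.7857

Let M_i = p''(x_i). Step sizes h_i = 1, 1, 1, 1; slopes of the chords Δ_i = (y_(i+1) - y_i)/h_i = 0, 10, -9, 9.
  1·M_0 + 4·M_1 + 1·M_2 = 6(Δ_1 - Δ_0) = 60
  1·M_1 + 4·M_2 + 1·M_3 = 6(Δ_2 - Δ_1) = -114
  1·M_2 + 4·M_3 + 1·M_4 = 6(Δ_3 - Δ_2) = 108
Clamped end conditions give two more equations: 2h_0·M_0 + h_0·M_1 = 6(Δ_0 - p'(-1)) = 6 and h_3·M_3 + 2h_3·M_4 = 6(p'(3) - Δ_3) = -90.
Hence M_0 = -347/28, M_1 = 431/14, M_2 = -203/4, M_3 = 815/14, M_4 = -2075/28.
On [1, 2], p'(x) = b_2 + 2c_2·(x - 1) + 3d_2·(x - 1)² with b_2 = Δ_2 - h_2(2M_2 + M_3)/6 = -25/14, c_2 = M_2/2 = -203/8, d_2 = (M_3 - M_2)/(6h_2) = 1017/56. So p'(1) = -25/14.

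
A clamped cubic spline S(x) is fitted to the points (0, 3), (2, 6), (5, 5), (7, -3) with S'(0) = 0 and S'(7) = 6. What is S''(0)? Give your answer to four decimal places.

2.1354

Put m_i = S'' at the i-th knot. Here h = (2, 3, 2) and Δ = (3/2, -1/3, -4), so the interior equations h_(i-1)·m_(i-1) + 2(h_(i-1)+h_i)·m_i + h_i·m_(i+1) = 6(Δ_i − Δ_(i-1)) read
  2·m_0 + 10·m_1 + 3·m_2 = 6(Δ_1 - Δ_0) = -11
  3·m_1 + 10·m_2 + 2·m_3 = 6(Δ_2 - Δ_1) = -22
Clamped end conditions give two more equations: 2h_0·m_0 + h_0·m_1 = 6(Δ_0 - S'(0)) = 9 and h_2·m_2 + 2h_2·m_3 = 6(S'(7) - Δ_2) = 60.
Hence m_0 = 205/96, m_1 = 11/48, m_2 = -281/48, m_3 = 1721/96.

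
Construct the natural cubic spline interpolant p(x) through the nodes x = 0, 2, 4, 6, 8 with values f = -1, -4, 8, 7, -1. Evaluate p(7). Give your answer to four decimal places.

3.2545

Write m_i for p''(x_i). With h_i = 2, 2, 2, 2 and divided differences Δ_i = -3/2, 6, -1/2, -4, the continuity of p' gives the tridiagonal system
  2·m_0 + 8·m_1 + 2·m_2 = 6(Δ_1 - Δ_0) = 45
  2·m_1 + 8·m_2 + 2·m_3 = 6(Δ_2 - Δ_1) = -39
  2·m_2 + 8·m_3 + 2·m_4 = 6(Δ_3 - Δ_2) = -21
Natural end conditions: m_0 = m_4 = 0.
Forward elimination and back-substitution give m_0 = 0, m_1 = 405/56, m_2 = -45/7, m_3 = -57/56, m_4 = 0.
On [6, 8], p(x) = 7 - 93/28·(x - 6) - 57/112·(x - 6)² + 19/224·(x - 6)³.
With (x - 6) = 1: p(7) = 729/224.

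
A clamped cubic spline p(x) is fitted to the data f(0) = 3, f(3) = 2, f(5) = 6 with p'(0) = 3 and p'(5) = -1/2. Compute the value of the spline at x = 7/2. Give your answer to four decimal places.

Write M_i for p''(x_i). With h_i = 3, 2 and divided differences Δ_i = -1/3, 2, the continuity of p' gives the tridiagonal system
  3·M_0 + 10·M_1 + 2·M_2 = 6(Δ_1 - Δ_0) = 14
Clamped end conditions give two more equations: 2h_0·M_0 + h_0·M_1 = 6(Δ_0 - p'(0)) = -20 and h_1·M_1 + 2h_1·M_2 = 6(p'(5) - Δ_1) = -15.
Solving the tridiagonal system: M_0 = -163/30, M_1 = 21/5, M_2 = -117/20.
On [3, 5], p(x) = 2 + 23/20·(x - 3) + 21/10·(x - 3)² - 67/80·(x - 3)³.
With (x - 3) = 1/2: p(7/2) = 1917/640.

2.9953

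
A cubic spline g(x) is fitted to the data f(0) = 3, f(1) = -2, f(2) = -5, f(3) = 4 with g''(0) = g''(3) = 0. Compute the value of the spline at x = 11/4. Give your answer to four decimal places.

1.0313

Put M_i = g'' at the i-th knot. Here h = (1, 1, 1) and Δ = (-5, -3, 9), so the interior equations h_(i-1)·M_(i-1) + 2(h_(i-1)+h_i)·M_i + h_i·M_(i+1) = 6(Δ_i − Δ_(i-1)) read
  1·M_0 + 4·M_1 + 1·M_2 = 6(Δ_1 - Δ_0) = 12
  1·M_1 + 4·M_2 + 1·M_3 = 6(Δ_2 - Δ_1) = 72
Natural end conditions: M_0 = M_3 = 0.
Hence M_0 = 0, M_1 = -8/5, M_2 = 92/5, M_3 = 0.
On [2, 3], g(x) = -5 + 43/15·(x - 2) + 46/5·(x - 2)² - 46/15·(x - 2)³.
With (x - 2) = 3/4: g(11/4) = 33/32.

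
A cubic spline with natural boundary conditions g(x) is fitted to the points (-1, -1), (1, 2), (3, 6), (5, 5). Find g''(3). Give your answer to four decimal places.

With σ_i denoting the second derivative at x_i, h_i = 2, 2, 2, and Δ_i = (y_(i+1) − y_i)/h_i = 3/2, 2, -1/2:
  2·σ_0 + 8·σ_1 + 2·σ_2 = 6(Δ_1 - Δ_0) = 3
  2·σ_1 + 8·σ_2 + 2·σ_3 = 6(Δ_2 - Δ_1) = -15
Natural end conditions: σ_0 = σ_3 = 0.
Hence σ_0 = 0, σ_1 = 9/10, σ_2 = -21/10, σ_3 = 0.

-2.1000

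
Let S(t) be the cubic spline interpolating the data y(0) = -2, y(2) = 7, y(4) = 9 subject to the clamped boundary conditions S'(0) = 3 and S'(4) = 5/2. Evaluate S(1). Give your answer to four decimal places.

2.5625

With σ_i denoting the second derivative at x_i, h_i = 2, 2, and Δ_i = (y_(i+1) − y_i)/h_i = 9/2, 1:
  2·σ_0 + 8·σ_1 + 2·σ_2 = 6(Δ_1 - Δ_0) = -21
Clamped end conditions give two more equations: 2h_0·σ_0 + h_0·σ_1 = 6(Δ_0 - S'(0)) = 9 and h_1·σ_1 + 2h_1·σ_2 = 6(S'(4) - Δ_1) = 9.
Forward elimination and back-substitution give σ_0 = 19/4, σ_1 = -5, σ_2 = 19/4.
On [0, 2], S(t) = -2 + 3·t + 19/8·t² - 13/16·t³.
With t = 1: S(1) = 41/16.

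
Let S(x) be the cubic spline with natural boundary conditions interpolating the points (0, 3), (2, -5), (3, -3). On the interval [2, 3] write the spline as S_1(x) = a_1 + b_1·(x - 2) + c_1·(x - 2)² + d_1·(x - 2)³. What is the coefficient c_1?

Let M_i = S''(x_i). Step sizes h_i = 2, 1; slopes of the chords Δ_i = (y_(i+1) - y_i)/h_i = -4, 2.
  2·M_0 + 6·M_1 + 1·M_2 = 6(Δ_1 - Δ_0) = 36
Natural end conditions: M_0 = M_2 = 0.
Forward elimination and back-substitution give M_0 = 0, M_1 = 6, M_2 = 0.
On [2, 3], with S_1(x) = a_1 + b_1·(x - 2) + c_1·(x - 2)² + d_1·(x - 2)³: c_1 = M_1/2 = 3, d_1 = (M_2 - M_1)/(6h_1) = -1, b_1 = Δ_1 - h_1(2M_1 + M_2)/6 = 0.

3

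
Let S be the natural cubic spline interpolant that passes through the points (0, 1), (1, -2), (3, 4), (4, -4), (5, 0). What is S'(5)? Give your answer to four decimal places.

Put m_i = S'' at the i-th knot. Here h = (1, 2, 1, 1) and Δ = (-3, 3, -8, 4), so the interior equations h_(i-1)·m_(i-1) + 2(h_(i-1)+h_i)·m_i + h_i·m_(i+1) = 6(Δ_i − Δ_(i-1)) read
  1·m_0 + 6·m_1 + 2·m_2 = 6(Δ_1 - Δ_0) = 36
  2·m_1 + 6·m_2 + 1·m_3 = 6(Δ_2 - Δ_1) = -66
  1·m_2 + 4·m_3 + 1·m_4 = 6(Δ_3 - Δ_2) = 72
Natural end conditions: m_0 = m_4 = 0.
Hence m_0 = 0, m_1 = 750/61, m_2 = -1152/61, m_3 = 1386/61, m_4 = 0.
On [4, 5], S'(t) = b_3 + 2c_3·(t - 4) + 3d_3·(t - 4)² with b_3 = Δ_3 - h_3(2m_3 + m_4)/6 = -218/61, c_3 = m_3/2 = 693/61, d_3 = (m_4 - m_3)/(6h_3) = -231/61. So S'(5) = 475/61.

7.7869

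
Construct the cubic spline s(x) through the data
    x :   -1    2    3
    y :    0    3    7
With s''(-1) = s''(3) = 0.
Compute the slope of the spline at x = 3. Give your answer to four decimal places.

4.3750

Write m_i for s''(x_i). With h_i = 3, 1 and divided differences Δ_i = 1, 4, the continuity of s' gives the tridiagonal system
  3·m_0 + 8·m_1 + 1·m_2 = 6(Δ_1 - Δ_0) = 18
Natural end conditions: m_0 = m_2 = 0.
Solving: m_0 = 0, m_1 = 9/4, m_2 = 0.
On [2, 3], s'(x) = b_1 + 2c_1·(x - 2) + 3d_1·(x - 2)² with b_1 = Δ_1 - h_1(2m_1 + m_2)/6 = 13/4, c_1 = m_1/2 = 9/8, d_1 = (m_2 - m_1)/(6h_1) = -3/8. So s'(3) = 35/8.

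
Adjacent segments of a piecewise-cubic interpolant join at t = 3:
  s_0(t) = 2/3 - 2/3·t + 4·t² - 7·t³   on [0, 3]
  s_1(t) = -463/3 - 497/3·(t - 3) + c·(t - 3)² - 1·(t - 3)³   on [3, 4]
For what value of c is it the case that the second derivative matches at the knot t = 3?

s_0''(t) = 8 - 42·t, so s_0''(3) = -118. On the right, s_1''(3) = 2c, so c = -59.

-59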